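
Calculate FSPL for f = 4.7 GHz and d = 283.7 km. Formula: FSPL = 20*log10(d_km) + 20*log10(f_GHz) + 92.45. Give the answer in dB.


20*log10(283.7) = 49.06
20*log10(4.7) = 13.44
FSPL = 154.9 dB

154.9 dB


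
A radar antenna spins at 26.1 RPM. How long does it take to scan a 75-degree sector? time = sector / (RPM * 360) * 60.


t = 75 / (26.1 * 360) * 60 = 0.48 s

0.48 s


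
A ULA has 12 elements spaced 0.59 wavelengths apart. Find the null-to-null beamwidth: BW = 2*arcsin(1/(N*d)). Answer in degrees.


1/(N*d) = 1/(12*0.59) = 0.141243
BW = 2*arcsin(0.141243) = 16.2 degrees

16.2 degrees


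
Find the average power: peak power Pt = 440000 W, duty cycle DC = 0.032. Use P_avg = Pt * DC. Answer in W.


P_avg = 440000 * 0.032 = 14080.0 W

14080.0 W


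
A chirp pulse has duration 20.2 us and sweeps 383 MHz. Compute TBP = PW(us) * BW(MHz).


TBP = 20.2 * 383 = 7736.6

7736.6


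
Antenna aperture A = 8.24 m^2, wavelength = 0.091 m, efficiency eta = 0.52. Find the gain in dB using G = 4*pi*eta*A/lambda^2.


G_linear = 4*pi*0.52*8.24/0.091^2 = 6502.16
G_dB = 10*log10(6502.16) = 38.1 dB

38.1 dB


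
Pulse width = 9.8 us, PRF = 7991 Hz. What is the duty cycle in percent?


DC = 9.8e-6 * 7991 * 100 = 7.83%

7.83%


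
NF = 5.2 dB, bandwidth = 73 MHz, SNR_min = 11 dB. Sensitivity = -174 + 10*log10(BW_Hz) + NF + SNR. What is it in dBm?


10*log10(73000000.0) = 78.63
S = -174 + 78.63 + 5.2 + 11 = -79.2 dBm

-79.2 dBm


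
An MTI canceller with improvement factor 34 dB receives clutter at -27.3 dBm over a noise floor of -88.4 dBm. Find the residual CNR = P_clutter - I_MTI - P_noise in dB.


CNR = -27.3 - 34 - (-88.4) = 27.1 dB

27.1 dB


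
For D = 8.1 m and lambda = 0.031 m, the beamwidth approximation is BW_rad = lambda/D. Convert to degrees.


BW_rad = 0.031 / 8.1 = 0.003827
BW_deg = 0.22 degrees

0.22 degrees


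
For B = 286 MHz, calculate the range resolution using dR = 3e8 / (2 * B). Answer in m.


dR = 3e8 / (2 * 286000000.0) = 0.52 m

0.52 m


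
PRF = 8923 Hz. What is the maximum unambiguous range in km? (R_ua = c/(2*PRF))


R_ua = 3e8 / (2 * 8923) = 16810.5 m = 16.8 km

16.8 km


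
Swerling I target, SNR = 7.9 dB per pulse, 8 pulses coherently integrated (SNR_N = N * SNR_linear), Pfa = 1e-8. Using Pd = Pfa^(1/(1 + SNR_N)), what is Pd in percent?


SNR_lin = 10^(7.9/10) = 6.16595
SNR_N = 8 * 6.16595 = 49.3276
1/(1 + SNR_N) = 1/50.3276 = 0.0198698
Pd = (1e-8)^0.0198698 = 0.69349
Pd = 69.3%

69.3%


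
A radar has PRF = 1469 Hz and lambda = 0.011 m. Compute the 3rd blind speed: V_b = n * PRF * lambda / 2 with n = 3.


V_blind = 3 * 1469 * 0.011 / 2 = 24.2 m/s

24.2 m/s


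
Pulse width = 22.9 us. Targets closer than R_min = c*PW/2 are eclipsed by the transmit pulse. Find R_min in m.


R_min = 3e8 * 22.9e-6 / 2 = 3435.0 m

3435.0 m


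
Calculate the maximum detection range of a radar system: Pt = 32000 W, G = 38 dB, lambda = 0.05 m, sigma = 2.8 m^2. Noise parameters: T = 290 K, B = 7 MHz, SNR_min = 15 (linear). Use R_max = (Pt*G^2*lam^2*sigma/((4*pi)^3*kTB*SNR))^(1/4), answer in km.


G_lin = 10^(38/10) = 6309.573445
R^4 = 32000 * 6309.573445^2 * 0.05^2 * 2.8 / ((4*pi)^3 * 1.38e-23 * 290 * 7000000.0 * 15)
R^4 = 1.06943e19 m^4
R_max = (1.06943e19)^(1/4) = 57185.8 m = 57.2 km

57.2 km


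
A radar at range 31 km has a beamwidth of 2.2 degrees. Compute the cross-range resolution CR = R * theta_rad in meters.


BW_rad = 0.038397244
CR = 31000 * 0.038397244 = 1190.3 m

1190.3 m


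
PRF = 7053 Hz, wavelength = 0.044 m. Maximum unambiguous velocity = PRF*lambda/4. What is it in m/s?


V_ua = 7053 * 0.044 / 4 = 77.6 m/s

77.6 m/s


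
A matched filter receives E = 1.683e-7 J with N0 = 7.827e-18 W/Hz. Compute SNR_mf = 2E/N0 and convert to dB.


SNR_lin = 2 * 1.683e-7 / 7.827e-18 = 4.3e10
SNR_dB = 10*log10(4.3e10) = 106.3 dB

106.3 dB


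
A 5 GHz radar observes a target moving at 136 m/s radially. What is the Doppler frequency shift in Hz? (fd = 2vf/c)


fd = 2 * 136 * 5000000000.0 / 3e8 = 4533.3 Hz

4533.3 Hz


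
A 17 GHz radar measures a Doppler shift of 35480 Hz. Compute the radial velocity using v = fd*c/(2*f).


v = 35480 * 3e8 / (2 * 17000000000.0) = 313.1 m/s

313.1 m/s


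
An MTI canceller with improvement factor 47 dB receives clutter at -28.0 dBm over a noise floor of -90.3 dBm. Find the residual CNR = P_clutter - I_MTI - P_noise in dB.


CNR = -28.0 - 47 - (-90.3) = 15.3 dB

15.3 dB


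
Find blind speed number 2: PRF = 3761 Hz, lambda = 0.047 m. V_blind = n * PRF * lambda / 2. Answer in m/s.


V_blind = 2 * 3761 * 0.047 / 2 = 176.8 m/s

176.8 m/s


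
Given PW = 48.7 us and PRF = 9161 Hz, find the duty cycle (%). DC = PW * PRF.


DC = 48.7e-6 * 9161 * 100 = 44.61%

44.61%


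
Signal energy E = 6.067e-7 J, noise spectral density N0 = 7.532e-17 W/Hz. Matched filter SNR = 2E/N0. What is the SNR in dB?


SNR_lin = 2 * 6.067e-7 / 7.532e-17 = 1.611e10
SNR_dB = 10*log10(1.611e10) = 102.1 dB

102.1 dB


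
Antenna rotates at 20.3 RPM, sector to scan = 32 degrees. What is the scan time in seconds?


t = 32 / (20.3 * 360) * 60 = 0.26 s

0.26 s


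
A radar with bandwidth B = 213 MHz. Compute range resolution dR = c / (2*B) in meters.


dR = 3e8 / (2 * 213000000.0) = 0.7 m

0.7 m


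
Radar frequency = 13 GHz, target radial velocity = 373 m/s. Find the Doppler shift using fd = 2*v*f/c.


fd = 2 * 373 * 13000000000.0 / 3e8 = 32326.7 Hz

32326.7 Hz


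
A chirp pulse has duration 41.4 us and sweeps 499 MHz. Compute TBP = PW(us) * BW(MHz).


TBP = 41.4 * 499 = 20658.6

20658.6


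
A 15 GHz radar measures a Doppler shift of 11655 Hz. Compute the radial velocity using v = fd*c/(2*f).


v = 11655 * 3e8 / (2 * 15000000000.0) = 116.6 m/s

116.6 m/s


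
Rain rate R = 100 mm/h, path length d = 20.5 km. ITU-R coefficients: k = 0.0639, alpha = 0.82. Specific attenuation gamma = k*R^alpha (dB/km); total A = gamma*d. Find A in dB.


gamma = 0.0639 * 100^0.82 = 2.789336 dB/km
A = 2.789336 * 20.5 = 57.18 dB

57.18 dB


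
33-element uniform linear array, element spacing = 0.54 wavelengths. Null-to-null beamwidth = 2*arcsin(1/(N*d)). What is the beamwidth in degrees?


1/(N*d) = 1/(33*0.54) = 0.056117
BW = 2*arcsin(0.056117) = 6.4 degrees

6.4 degrees


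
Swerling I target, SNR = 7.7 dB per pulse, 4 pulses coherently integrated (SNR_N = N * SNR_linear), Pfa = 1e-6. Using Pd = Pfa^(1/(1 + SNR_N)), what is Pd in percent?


SNR_lin = 10^(7.7/10) = 5.88844
SNR_N = 4 * 5.88844 = 23.55376
1/(1 + SNR_N) = 1/24.55376 = 0.040727
Pd = (1e-6)^0.040727 = 0.56969
Pd = 57.0%

57.0%


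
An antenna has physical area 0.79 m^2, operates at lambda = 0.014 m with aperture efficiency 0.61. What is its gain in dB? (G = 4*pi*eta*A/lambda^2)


G_linear = 4*pi*0.61*0.79/0.014^2 = 30896.6
G_dB = 10*log10(30896.6) = 44.9 dB

44.9 dB


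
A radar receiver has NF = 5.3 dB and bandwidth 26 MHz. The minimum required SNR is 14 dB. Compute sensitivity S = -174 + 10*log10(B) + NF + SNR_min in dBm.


10*log10(26000000.0) = 74.15
S = -174 + 74.15 + 5.3 + 14 = -80.6 dBm

-80.6 dBm


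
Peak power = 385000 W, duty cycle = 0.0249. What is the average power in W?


P_avg = 385000 * 0.0249 = 9586.5 W

9586.5 W


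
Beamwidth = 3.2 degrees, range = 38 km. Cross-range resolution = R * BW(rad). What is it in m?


BW_rad = 0.055850536
CR = 38000 * 0.055850536 = 2122.3 m

2122.3 m


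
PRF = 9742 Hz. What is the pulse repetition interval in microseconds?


PRI = 1/9742 = 0.0001026483 s = 102.6 us

102.6 us


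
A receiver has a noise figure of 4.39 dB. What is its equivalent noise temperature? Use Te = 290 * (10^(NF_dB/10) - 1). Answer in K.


NF_lin = 10^(4.39/10) = 2.747894
Te = 290 * (2.747894 - 1) = 506.9 K

506.9 K


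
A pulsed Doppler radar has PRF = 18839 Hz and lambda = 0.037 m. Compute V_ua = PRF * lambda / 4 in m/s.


V_ua = 18839 * 0.037 / 4 = 174.3 m/s

174.3 m/s


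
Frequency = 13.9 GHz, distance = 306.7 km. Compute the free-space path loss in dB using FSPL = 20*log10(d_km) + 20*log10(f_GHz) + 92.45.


20*log10(306.7) = 49.73
20*log10(13.9) = 22.86
FSPL = 165.0 dB

165.0 dB


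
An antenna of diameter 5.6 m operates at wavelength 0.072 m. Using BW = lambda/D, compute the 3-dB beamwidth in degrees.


BW_rad = 0.072 / 5.6 = 0.012857
BW_deg = 0.74 degrees

0.74 degrees


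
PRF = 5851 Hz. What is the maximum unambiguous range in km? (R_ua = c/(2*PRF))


R_ua = 3e8 / (2 * 5851) = 25636.6 m = 25.6 km

25.6 km


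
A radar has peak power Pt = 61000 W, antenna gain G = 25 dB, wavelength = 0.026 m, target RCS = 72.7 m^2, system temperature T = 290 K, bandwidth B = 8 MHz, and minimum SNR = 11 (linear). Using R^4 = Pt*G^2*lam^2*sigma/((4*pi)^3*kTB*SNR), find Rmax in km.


G_lin = 10^(25/10) = 316.227766
R^4 = 61000 * 316.227766^2 * 0.026^2 * 72.7 / ((4*pi)^3 * 1.38e-23 * 290 * 8000000.0 * 11)
R^4 = 4.28965e17 m^4
R_max = (4.28965e17)^(1/4) = 25592.1 m = 25.6 km

25.6 km


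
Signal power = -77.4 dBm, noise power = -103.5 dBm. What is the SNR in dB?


SNR = -77.4 - (-103.5) = 26.1 dB

26.1 dB


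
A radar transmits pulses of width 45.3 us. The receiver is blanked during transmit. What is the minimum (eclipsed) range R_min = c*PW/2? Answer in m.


R_min = 3e8 * 45.3e-6 / 2 = 6795.0 m

6795.0 m


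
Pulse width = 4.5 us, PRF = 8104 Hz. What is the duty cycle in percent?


DC = 4.5e-6 * 8104 * 100 = 3.65%

3.65%


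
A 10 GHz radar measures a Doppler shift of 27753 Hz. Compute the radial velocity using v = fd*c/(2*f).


v = 27753 * 3e8 / (2 * 10000000000.0) = 416.3 m/s

416.3 m/s


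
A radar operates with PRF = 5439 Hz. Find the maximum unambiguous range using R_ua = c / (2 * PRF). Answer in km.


R_ua = 3e8 / (2 * 5439) = 27578.6 m = 27.6 km

27.6 km


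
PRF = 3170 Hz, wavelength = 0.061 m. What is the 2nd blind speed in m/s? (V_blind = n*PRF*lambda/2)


V_blind = 2 * 3170 * 0.061 / 2 = 193.4 m/s

193.4 m/s


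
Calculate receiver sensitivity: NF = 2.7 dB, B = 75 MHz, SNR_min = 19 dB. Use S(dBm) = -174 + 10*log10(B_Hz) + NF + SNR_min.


10*log10(75000000.0) = 78.75
S = -174 + 78.75 + 2.7 + 19 = -73.5 dBm

-73.5 dBm


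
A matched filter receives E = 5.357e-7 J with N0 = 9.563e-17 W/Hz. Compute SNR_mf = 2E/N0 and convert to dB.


SNR_lin = 2 * 5.357e-7 / 9.563e-17 = 1.12e10
SNR_dB = 10*log10(1.12e10) = 100.5 dB

100.5 dB


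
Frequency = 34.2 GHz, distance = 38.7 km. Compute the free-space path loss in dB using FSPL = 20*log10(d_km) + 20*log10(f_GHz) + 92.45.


20*log10(38.7) = 31.75
20*log10(34.2) = 30.68
FSPL = 154.9 dB

154.9 dB


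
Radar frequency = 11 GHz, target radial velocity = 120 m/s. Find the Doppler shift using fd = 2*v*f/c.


fd = 2 * 120 * 11000000000.0 / 3e8 = 8800.0 Hz

8800.0 Hz


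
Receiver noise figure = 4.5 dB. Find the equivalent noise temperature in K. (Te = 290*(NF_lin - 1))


NF_lin = 10^(4.5/10) = 2.818383
Te = 290 * (2.818383 - 1) = 527.3 K

527.3 K


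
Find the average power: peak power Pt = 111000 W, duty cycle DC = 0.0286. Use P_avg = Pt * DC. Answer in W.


P_avg = 111000 * 0.0286 = 3174.6 W

3174.6 W


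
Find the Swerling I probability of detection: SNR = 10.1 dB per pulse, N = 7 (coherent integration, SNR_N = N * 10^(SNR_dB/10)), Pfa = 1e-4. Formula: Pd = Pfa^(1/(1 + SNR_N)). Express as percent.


SNR_lin = 10^(10.1/10) = 10.23293
SNR_N = 7 * 10.23293 = 71.63051
1/(1 + SNR_N) = 1/72.63051 = 0.0137683
Pd = (1e-4)^0.0137683 = 0.8809
Pd = 88.1%

88.1%


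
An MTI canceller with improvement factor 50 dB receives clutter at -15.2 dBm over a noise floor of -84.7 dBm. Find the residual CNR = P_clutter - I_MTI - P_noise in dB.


CNR = -15.2 - 50 - (-84.7) = 19.5 dB

19.5 dB


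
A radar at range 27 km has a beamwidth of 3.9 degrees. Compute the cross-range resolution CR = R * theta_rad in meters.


BW_rad = 0.068067841
CR = 27000 * 0.068067841 = 1837.8 m

1837.8 m


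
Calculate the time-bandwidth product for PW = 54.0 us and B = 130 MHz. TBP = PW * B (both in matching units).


TBP = 54.0 * 130 = 7020.0

7020.0


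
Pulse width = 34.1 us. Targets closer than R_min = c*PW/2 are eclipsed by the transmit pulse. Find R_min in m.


R_min = 3e8 * 34.1e-6 / 2 = 5115.0 m

5115.0 m


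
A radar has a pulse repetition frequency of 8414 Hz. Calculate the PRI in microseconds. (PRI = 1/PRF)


PRI = 1/8414 = 0.0001188495 s = 118.8 us

118.8 us


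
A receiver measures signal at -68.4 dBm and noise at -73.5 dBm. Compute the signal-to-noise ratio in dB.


SNR = -68.4 - (-73.5) = 5.1 dB

5.1 dB


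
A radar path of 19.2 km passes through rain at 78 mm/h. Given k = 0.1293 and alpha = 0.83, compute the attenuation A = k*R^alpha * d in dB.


gamma = 0.1293 * 78^0.83 = 4.808804 dB/km
A = 4.808804 * 19.2 = 92.33 dB

92.33 dB


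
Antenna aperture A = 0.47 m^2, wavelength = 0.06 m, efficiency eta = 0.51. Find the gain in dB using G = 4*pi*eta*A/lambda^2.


G_linear = 4*pi*0.51*0.47/0.06^2 = 836.71
G_dB = 10*log10(836.71) = 29.2 dB

29.2 dB


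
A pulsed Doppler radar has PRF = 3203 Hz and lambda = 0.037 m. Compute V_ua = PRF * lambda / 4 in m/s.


V_ua = 3203 * 0.037 / 4 = 29.6 m/s

29.6 m/s


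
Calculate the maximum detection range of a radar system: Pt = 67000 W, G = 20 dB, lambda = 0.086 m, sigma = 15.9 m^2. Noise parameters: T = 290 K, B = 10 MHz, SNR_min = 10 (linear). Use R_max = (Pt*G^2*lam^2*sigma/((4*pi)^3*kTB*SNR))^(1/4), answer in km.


G_lin = 10^(20/10) = 100.0
R^4 = 67000 * 100.0^2 * 0.086^2 * 15.9 / ((4*pi)^3 * 1.38e-23 * 290 * 10000000.0 * 10)
R^4 = 9.92115e16 m^4
R_max = (9.92115e16)^(1/4) = 17747.6 m = 17.7 km

17.7 km


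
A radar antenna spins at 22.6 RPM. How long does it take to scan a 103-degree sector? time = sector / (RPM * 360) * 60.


t = 103 / (22.6 * 360) * 60 = 0.76 s

0.76 s


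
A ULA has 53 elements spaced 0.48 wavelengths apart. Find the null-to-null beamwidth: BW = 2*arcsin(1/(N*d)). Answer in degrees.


1/(N*d) = 1/(53*0.48) = 0.039308
BW = 2*arcsin(0.039308) = 4.5 degrees

4.5 degrees


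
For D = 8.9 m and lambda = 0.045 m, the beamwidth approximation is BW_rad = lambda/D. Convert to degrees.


BW_rad = 0.045 / 8.9 = 0.005056
BW_deg = 0.29 degrees

0.29 degrees


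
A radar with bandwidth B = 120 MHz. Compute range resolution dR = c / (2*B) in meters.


dR = 3e8 / (2 * 120000000.0) = 1.25 m

1.25 m


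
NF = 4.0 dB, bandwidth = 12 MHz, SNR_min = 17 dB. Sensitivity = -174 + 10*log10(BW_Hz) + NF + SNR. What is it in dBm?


10*log10(12000000.0) = 70.79
S = -174 + 70.79 + 4.0 + 17 = -82.2 dBm

-82.2 dBm


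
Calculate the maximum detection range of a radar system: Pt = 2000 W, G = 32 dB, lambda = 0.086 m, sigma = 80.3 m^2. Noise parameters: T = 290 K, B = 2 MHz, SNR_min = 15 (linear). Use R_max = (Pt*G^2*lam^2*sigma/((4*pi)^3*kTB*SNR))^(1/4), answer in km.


G_lin = 10^(32/10) = 1584.893192
R^4 = 2000 * 1584.893192^2 * 0.086^2 * 80.3 / ((4*pi)^3 * 1.38e-23 * 290 * 2000000.0 * 15)
R^4 = 1.25232e19 m^4
R_max = (1.25232e19)^(1/4) = 59487.9 m = 59.5 km

59.5 km


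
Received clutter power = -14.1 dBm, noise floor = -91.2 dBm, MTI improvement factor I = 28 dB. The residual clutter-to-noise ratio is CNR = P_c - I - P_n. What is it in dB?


CNR = -14.1 - 28 - (-91.2) = 49.1 dB

49.1 dB


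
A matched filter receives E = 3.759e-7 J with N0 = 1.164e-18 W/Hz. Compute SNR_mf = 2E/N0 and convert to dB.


SNR_lin = 2 * 3.759e-7 / 1.164e-18 = 6.459e11
SNR_dB = 10*log10(6.459e11) = 118.1 dB

118.1 dB


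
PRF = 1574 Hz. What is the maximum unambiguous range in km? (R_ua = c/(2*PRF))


R_ua = 3e8 / (2 * 1574) = 95298.6 m = 95.3 km

95.3 km


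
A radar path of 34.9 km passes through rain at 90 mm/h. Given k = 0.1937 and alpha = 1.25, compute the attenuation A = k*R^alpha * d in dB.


gamma = 0.1937 * 90^1.25 = 53.694865 dB/km
A = 53.694865 * 34.9 = 1873.95 dB

1873.95 dB


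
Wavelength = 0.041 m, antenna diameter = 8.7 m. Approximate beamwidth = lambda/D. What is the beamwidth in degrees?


BW_rad = 0.041 / 8.7 = 0.004713
BW_deg = 0.27 degrees

0.27 degrees


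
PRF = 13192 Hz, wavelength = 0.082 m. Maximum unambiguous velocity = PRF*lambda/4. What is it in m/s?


V_ua = 13192 * 0.082 / 4 = 270.4 m/s

270.4 m/s


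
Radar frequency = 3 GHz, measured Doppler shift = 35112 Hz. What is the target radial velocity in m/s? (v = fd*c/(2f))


v = 35112 * 3e8 / (2 * 3000000000.0) = 1755.6 m/s

1755.6 m/s


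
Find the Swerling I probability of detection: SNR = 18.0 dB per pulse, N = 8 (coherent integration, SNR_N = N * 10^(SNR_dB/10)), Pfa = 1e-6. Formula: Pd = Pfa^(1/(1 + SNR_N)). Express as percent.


SNR_lin = 10^(18.0/10) = 63.09573
SNR_N = 8 * 63.09573 = 504.76584
1/(1 + SNR_N) = 1/505.76584 = 0.0019772
Pd = (1e-6)^0.0019772 = 0.97305
Pd = 97.3%

97.3%


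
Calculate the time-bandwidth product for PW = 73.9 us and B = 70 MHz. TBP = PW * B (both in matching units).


TBP = 73.9 * 70 = 5173.0

5173.0


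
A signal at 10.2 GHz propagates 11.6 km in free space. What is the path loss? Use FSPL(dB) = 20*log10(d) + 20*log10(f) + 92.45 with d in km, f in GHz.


20*log10(11.6) = 21.29
20*log10(10.2) = 20.17
FSPL = 133.9 dB

133.9 dB


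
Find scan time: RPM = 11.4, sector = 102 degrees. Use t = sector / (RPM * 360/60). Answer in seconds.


t = 102 / (11.4 * 360) * 60 = 1.49 s

1.49 s


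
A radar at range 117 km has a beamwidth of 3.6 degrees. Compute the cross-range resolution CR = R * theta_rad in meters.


BW_rad = 0.062831853
CR = 117000 * 0.062831853 = 7351.3 m

7351.3 m


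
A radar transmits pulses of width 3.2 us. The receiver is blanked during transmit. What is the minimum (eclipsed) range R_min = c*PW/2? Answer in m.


R_min = 3e8 * 3.2e-6 / 2 = 480.0 m

480.0 m


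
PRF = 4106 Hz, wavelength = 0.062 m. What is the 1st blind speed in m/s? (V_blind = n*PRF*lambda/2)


V_blind = 1 * 4106 * 0.062 / 2 = 127.3 m/s

127.3 m/s


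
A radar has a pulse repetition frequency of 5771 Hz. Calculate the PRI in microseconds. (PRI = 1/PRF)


PRI = 1/5771 = 0.0001732802 s = 173.3 us

173.3 us


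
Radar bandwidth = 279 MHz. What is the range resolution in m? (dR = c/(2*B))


dR = 3e8 / (2 * 279000000.0) = 0.54 m

0.54 m


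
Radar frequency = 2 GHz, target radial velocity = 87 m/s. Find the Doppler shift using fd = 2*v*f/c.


fd = 2 * 87 * 2000000000.0 / 3e8 = 1160.0 Hz

1160.0 Hz


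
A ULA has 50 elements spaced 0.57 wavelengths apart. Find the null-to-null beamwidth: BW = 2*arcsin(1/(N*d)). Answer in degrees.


1/(N*d) = 1/(50*0.57) = 0.035088
BW = 2*arcsin(0.035088) = 4.0 degrees

4.0 degrees


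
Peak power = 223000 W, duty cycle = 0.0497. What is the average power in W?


P_avg = 223000 * 0.0497 = 11083.1 W

11083.1 W


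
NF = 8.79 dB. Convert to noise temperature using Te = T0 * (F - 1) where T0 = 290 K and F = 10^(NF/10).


NF_lin = 10^(8.79/10) = 7.568329
Te = 290 * (7.568329 - 1) = 1904.8 K

1904.8 K


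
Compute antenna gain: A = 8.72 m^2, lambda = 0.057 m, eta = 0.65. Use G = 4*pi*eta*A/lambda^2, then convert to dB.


G_linear = 4*pi*0.65*8.72/0.057^2 = 21922.5
G_dB = 10*log10(21922.5) = 43.4 dB

43.4 dB


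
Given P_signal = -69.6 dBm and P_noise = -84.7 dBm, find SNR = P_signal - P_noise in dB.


SNR = -69.6 - (-84.7) = 15.1 dB

15.1 dB


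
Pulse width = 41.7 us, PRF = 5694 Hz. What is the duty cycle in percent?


DC = 41.7e-6 * 5694 * 100 = 23.74%

23.74%


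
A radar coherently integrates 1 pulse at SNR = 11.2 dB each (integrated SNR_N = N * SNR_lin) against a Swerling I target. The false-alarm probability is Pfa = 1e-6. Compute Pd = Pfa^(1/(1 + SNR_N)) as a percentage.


SNR_lin = 10^(11.2/10) = 13.18257
SNR_N = 1 * 13.18257 = 13.18257
1/(1 + SNR_N) = 1/14.18257 = 0.0705091
Pd = (1e-6)^0.0705091 = 0.37752
Pd = 37.8%

37.8%


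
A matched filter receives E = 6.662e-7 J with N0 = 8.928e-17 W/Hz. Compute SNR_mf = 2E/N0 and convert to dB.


SNR_lin = 2 * 6.662e-7 / 8.928e-17 = 1.492e10
SNR_dB = 10*log10(1.492e10) = 101.7 dB

101.7 dB


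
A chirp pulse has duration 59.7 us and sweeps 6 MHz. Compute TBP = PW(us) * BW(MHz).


TBP = 59.7 * 6 = 358.2

358.2


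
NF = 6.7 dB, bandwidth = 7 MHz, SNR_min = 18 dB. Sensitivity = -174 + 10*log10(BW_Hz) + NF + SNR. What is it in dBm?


10*log10(7000000.0) = 68.45
S = -174 + 68.45 + 6.7 + 18 = -80.8 dBm

-80.8 dBm


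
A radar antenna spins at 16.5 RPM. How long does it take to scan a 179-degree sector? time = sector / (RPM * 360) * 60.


t = 179 / (16.5 * 360) * 60 = 1.81 s

1.81 s


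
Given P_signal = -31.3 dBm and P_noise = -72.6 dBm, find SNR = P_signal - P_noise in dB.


SNR = -31.3 - (-72.6) = 41.3 dB

41.3 dB


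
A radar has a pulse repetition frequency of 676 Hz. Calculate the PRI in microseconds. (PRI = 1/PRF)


PRI = 1/676 = 0.0014792899 s = 1479.3 us

1479.3 us


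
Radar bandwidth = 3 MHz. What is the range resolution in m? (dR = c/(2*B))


dR = 3e8 / (2 * 3000000.0) = 50.0 m

50.0 m


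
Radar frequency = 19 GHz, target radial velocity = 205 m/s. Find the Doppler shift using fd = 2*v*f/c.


fd = 2 * 205 * 19000000000.0 / 3e8 = 25966.7 Hz

25966.7 Hz


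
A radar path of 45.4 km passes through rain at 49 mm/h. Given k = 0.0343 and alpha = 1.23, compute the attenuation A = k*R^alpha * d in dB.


gamma = 0.0343 * 49^1.23 = 4.113725 dB/km
A = 4.113725 * 45.4 = 186.76 dB

186.76 dB


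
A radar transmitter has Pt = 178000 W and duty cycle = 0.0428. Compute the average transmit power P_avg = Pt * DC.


P_avg = 178000 * 0.0428 = 7618.4 W

7618.4 W


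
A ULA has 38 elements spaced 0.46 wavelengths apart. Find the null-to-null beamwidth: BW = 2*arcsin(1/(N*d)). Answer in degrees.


1/(N*d) = 1/(38*0.46) = 0.057208
BW = 2*arcsin(0.057208) = 6.6 degrees

6.6 degrees


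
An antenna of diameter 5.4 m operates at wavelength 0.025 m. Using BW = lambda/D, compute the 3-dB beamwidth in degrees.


BW_rad = 0.025 / 5.4 = 0.00463
BW_deg = 0.27 degrees

0.27 degrees


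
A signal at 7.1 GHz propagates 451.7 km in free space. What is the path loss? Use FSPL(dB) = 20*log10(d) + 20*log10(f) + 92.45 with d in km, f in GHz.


20*log10(451.7) = 53.1
20*log10(7.1) = 17.03
FSPL = 162.6 dB

162.6 dB


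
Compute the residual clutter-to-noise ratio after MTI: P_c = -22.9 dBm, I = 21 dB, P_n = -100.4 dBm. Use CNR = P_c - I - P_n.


CNR = -22.9 - 21 - (-100.4) = 56.5 dB

56.5 dB


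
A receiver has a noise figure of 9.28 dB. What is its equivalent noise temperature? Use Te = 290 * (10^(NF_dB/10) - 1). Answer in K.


NF_lin = 10^(9.28/10) = 8.472274
Te = 290 * (8.472274 - 1) = 2167.0 K

2167.0 K


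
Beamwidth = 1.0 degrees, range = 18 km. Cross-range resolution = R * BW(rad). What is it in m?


BW_rad = 0.017453293
CR = 18000 * 0.017453293 = 314.2 m

314.2 m


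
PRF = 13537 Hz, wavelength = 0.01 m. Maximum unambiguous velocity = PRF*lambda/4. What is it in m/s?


V_ua = 13537 * 0.01 / 4 = 33.8 m/s

33.8 m/s


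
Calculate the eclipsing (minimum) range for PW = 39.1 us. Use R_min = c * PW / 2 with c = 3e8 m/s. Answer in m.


R_min = 3e8 * 39.1e-6 / 2 = 5865.0 m

5865.0 m


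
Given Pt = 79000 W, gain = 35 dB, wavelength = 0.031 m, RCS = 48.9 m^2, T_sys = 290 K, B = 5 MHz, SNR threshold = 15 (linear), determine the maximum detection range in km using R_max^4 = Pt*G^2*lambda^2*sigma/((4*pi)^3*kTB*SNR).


G_lin = 10^(35/10) = 3162.27766
R^4 = 79000 * 3162.27766^2 * 0.031^2 * 48.9 / ((4*pi)^3 * 1.38e-23 * 290 * 5000000.0 * 15)
R^4 = 6.23292e19 m^4
R_max = (6.23292e19)^(1/4) = 88853.2 m = 88.9 km

88.9 km


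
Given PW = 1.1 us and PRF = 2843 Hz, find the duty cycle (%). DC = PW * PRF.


DC = 1.1e-6 * 2843 * 100 = 0.31%

0.31%


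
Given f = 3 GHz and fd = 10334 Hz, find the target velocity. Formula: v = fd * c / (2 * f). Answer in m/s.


v = 10334 * 3e8 / (2 * 3000000000.0) = 516.7 m/s

516.7 m/s


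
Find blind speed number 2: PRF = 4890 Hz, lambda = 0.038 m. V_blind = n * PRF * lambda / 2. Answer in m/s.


V_blind = 2 * 4890 * 0.038 / 2 = 185.8 m/s

185.8 m/s


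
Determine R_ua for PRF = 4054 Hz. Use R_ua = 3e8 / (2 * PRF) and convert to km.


R_ua = 3e8 / (2 * 4054) = 37000.5 m = 37.0 km

37.0 km


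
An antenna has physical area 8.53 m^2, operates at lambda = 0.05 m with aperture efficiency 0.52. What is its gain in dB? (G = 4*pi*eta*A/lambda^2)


G_linear = 4*pi*0.52*8.53/0.05^2 = 22295.76
G_dB = 10*log10(22295.76) = 43.5 dB

43.5 dB


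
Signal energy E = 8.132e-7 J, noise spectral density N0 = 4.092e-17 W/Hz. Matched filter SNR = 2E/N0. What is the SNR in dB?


SNR_lin = 2 * 8.132e-7 / 4.092e-17 = 3.975e10
SNR_dB = 10*log10(3.975e10) = 106.0 dB

106.0 dB


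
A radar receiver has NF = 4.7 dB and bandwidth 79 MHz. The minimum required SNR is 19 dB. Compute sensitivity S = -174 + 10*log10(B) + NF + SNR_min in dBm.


10*log10(79000000.0) = 78.98
S = -174 + 78.98 + 4.7 + 19 = -71.3 dBm

-71.3 dBm


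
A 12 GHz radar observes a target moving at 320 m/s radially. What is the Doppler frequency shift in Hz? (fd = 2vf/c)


fd = 2 * 320 * 12000000000.0 / 3e8 = 25600.0 Hz

25600.0 Hz


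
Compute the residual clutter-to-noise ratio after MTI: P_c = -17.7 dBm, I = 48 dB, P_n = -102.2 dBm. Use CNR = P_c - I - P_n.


CNR = -17.7 - 48 - (-102.2) = 36.5 dB

36.5 dB


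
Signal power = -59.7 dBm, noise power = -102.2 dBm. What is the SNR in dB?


SNR = -59.7 - (-102.2) = 42.5 dB

42.5 dB


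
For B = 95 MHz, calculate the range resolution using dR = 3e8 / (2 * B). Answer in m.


dR = 3e8 / (2 * 95000000.0) = 1.58 m

1.58 m


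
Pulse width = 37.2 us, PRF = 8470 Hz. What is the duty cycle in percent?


DC = 37.2e-6 * 8470 * 100 = 31.51%

31.51%


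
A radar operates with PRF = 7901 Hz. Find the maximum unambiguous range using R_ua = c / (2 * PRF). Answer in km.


R_ua = 3e8 / (2 * 7901) = 18984.9 m = 19.0 km

19.0 km


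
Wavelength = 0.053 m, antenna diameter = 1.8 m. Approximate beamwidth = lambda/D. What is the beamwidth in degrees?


BW_rad = 0.053 / 1.8 = 0.029444
BW_deg = 1.69 degrees

1.69 degrees


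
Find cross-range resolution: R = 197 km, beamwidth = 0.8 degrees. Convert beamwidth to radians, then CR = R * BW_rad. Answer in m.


BW_rad = 0.013962634
CR = 197000 * 0.013962634 = 2750.6 m

2750.6 m


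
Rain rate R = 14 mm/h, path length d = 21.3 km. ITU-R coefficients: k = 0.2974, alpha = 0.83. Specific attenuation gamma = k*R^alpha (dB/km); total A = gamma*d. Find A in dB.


gamma = 0.2974 * 14^0.83 = 2.658442 dB/km
A = 2.658442 * 21.3 = 56.62 dB

56.62 dB


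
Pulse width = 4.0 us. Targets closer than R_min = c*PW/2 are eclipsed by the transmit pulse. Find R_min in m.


R_min = 3e8 * 4.0e-6 / 2 = 600.0 m

600.0 m


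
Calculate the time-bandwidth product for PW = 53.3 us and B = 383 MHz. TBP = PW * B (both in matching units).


TBP = 53.3 * 383 = 20413.9

20413.9


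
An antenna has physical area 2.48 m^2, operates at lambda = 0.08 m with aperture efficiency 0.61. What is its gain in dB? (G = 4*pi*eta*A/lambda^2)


G_linear = 4*pi*0.61*2.48/0.08^2 = 2970.38
G_dB = 10*log10(2970.38) = 34.7 dB

34.7 dB


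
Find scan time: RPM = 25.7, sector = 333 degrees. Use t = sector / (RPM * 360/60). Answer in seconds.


t = 333 / (25.7 * 360) * 60 = 2.16 s

2.16 s


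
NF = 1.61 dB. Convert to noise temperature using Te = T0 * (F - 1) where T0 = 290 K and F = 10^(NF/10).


NF_lin = 10^(1.61/10) = 1.448772
Te = 290 * (1.448772 - 1) = 130.1 K

130.1 K


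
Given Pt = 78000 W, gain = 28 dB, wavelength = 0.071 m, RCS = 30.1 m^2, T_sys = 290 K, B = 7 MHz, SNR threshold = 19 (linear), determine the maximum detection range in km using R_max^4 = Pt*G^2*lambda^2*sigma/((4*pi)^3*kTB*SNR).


G_lin = 10^(28/10) = 630.957344
R^4 = 78000 * 630.957344^2 * 0.071^2 * 30.1 / ((4*pi)^3 * 1.38e-23 * 290 * 7000000.0 * 19)
R^4 = 4.46087e18 m^4
R_max = (4.46087e18)^(1/4) = 45957.3 m = 46.0 km

46.0 km


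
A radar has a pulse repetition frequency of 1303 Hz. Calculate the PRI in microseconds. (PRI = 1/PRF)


PRI = 1/1303 = 0.0007674597 s = 767.5 us

767.5 us


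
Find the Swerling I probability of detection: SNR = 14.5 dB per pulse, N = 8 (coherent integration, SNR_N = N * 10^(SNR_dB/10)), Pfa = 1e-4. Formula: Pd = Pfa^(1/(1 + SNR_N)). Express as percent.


SNR_lin = 10^(14.5/10) = 28.18383
SNR_N = 8 * 28.18383 = 225.47064
1/(1 + SNR_N) = 1/226.47064 = 0.0044156
Pd = (1e-4)^0.0044156 = 0.96015
Pd = 96.0%

96.0%


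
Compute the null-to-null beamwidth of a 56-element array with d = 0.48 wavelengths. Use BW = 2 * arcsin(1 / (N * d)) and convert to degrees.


1/(N*d) = 1/(56*0.48) = 0.037202
BW = 2*arcsin(0.037202) = 4.3 degrees

4.3 degrees


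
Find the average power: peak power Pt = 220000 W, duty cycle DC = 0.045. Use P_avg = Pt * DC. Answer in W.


P_avg = 220000 * 0.045 = 9900.0 W

9900.0 W


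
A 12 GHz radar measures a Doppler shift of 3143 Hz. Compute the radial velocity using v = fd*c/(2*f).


v = 3143 * 3e8 / (2 * 12000000000.0) = 39.3 m/s

39.3 m/s


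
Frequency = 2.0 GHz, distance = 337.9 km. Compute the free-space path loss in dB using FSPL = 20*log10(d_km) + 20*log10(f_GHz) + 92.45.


20*log10(337.9) = 50.58
20*log10(2.0) = 6.02
FSPL = 149.0 dB

149.0 dB


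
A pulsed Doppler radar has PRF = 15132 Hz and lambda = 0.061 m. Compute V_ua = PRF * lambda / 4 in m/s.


V_ua = 15132 * 0.061 / 4 = 230.8 m/s

230.8 m/s


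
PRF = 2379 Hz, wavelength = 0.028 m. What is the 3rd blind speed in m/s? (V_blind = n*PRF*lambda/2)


V_blind = 3 * 2379 * 0.028 / 2 = 99.9 m/s

99.9 m/s


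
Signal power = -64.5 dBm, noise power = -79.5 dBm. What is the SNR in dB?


SNR = -64.5 - (-79.5) = 15.0 dB

15.0 dB


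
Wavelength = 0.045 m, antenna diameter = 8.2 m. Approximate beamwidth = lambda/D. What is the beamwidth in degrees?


BW_rad = 0.045 / 8.2 = 0.005488
BW_deg = 0.31 degrees

0.31 degrees


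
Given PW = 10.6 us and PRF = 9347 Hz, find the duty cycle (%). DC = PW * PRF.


DC = 10.6e-6 * 9347 * 100 = 9.91%

9.91%


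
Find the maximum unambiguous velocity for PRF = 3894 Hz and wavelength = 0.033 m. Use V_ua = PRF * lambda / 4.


V_ua = 3894 * 0.033 / 4 = 32.1 m/s

32.1 m/s


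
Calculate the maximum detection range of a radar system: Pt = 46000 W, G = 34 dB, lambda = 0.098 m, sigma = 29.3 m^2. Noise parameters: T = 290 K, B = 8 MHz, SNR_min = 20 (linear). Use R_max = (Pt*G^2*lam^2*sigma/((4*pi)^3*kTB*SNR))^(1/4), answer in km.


G_lin = 10^(34/10) = 2511.886432
R^4 = 46000 * 2511.886432^2 * 0.098^2 * 29.3 / ((4*pi)^3 * 1.38e-23 * 290 * 8000000.0 * 20)
R^4 = 6.42763e19 m^4
R_max = (6.42763e19)^(1/4) = 89539.1 m = 89.5 km

89.5 km


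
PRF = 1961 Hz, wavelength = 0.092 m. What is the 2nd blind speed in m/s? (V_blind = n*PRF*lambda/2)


V_blind = 2 * 1961 * 0.092 / 2 = 180.4 m/s

180.4 m/s


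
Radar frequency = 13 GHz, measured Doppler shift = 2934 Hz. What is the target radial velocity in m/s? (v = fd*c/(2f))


v = 2934 * 3e8 / (2 * 13000000000.0) = 33.9 m/s

33.9 m/s


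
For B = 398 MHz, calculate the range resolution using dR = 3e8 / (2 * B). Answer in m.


dR = 3e8 / (2 * 398000000.0) = 0.38 m

0.38 m


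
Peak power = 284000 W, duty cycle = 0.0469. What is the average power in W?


P_avg = 284000 * 0.0469 = 13319.6 W

13319.6 W


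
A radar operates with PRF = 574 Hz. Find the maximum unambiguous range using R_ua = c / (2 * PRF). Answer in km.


R_ua = 3e8 / (2 * 574) = 261324.0 m = 261.3 km

261.3 km


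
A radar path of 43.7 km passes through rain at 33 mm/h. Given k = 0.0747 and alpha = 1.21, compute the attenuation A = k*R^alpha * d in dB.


gamma = 0.0747 * 33^1.21 = 5.137153 dB/km
A = 5.137153 * 43.7 = 224.49 dB

224.49 dB


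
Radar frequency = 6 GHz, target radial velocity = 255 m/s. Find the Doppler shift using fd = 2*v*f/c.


fd = 2 * 255 * 6000000000.0 / 3e8 = 10200.0 Hz

10200.0 Hz


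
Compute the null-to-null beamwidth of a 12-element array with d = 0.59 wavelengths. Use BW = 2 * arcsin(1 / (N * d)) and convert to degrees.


1/(N*d) = 1/(12*0.59) = 0.141243
BW = 2*arcsin(0.141243) = 16.2 degrees

16.2 degrees


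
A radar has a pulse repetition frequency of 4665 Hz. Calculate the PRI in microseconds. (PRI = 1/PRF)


PRI = 1/4665 = 0.0002143623 s = 214.4 us

214.4 us


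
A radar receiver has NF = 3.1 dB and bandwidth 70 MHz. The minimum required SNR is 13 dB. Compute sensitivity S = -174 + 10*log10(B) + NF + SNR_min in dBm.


10*log10(70000000.0) = 78.45
S = -174 + 78.45 + 3.1 + 13 = -79.4 dBm

-79.4 dBm


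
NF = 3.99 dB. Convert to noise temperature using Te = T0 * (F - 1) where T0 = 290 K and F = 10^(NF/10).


NF_lin = 10^(3.99/10) = 2.506109
Te = 290 * (2.506109 - 1) = 436.8 K

436.8 K


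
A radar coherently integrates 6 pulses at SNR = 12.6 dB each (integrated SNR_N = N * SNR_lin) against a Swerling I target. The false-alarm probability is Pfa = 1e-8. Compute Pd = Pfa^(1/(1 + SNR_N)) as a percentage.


SNR_lin = 10^(12.6/10) = 18.19701
SNR_N = 6 * 18.19701 = 109.18206
1/(1 + SNR_N) = 1/110.18206 = 0.0090759
Pd = (1e-8)^0.0090759 = 0.84604
Pd = 84.6%

84.6%


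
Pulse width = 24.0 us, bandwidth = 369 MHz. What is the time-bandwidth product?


TBP = 24.0 * 369 = 8856.0

8856.0


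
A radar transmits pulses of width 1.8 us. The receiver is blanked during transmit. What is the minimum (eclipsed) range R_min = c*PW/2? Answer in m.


R_min = 3e8 * 1.8e-6 / 2 = 270.0 m

270.0 m


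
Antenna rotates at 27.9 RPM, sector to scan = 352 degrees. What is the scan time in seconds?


t = 352 / (27.9 * 360) * 60 = 2.1 s

2.1 s


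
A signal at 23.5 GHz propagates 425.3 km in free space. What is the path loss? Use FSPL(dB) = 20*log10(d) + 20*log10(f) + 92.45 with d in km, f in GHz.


20*log10(425.3) = 52.57
20*log10(23.5) = 27.42
FSPL = 172.4 dB

172.4 dB


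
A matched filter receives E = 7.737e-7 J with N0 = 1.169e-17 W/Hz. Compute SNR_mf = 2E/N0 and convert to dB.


SNR_lin = 2 * 7.737e-7 / 1.169e-17 = 1.324e11
SNR_dB = 10*log10(1.324e11) = 111.2 dB

111.2 dB


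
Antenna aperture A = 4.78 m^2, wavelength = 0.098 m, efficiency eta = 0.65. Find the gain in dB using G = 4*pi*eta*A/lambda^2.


G_linear = 4*pi*0.65*4.78/0.098^2 = 4065.36
G_dB = 10*log10(4065.36) = 36.1 dB

36.1 dB


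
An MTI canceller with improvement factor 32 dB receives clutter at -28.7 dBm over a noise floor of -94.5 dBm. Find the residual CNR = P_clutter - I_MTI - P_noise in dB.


CNR = -28.7 - 32 - (-94.5) = 33.8 dB

33.8 dB


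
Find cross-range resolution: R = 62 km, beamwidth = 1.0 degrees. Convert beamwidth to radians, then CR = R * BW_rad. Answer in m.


BW_rad = 0.017453293
CR = 62000 * 0.017453293 = 1082.1 m

1082.1 m


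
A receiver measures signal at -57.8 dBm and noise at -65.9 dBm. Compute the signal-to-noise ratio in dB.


SNR = -57.8 - (-65.9) = 8.1 dB

8.1 dB


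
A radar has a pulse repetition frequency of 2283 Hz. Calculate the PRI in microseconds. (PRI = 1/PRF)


PRI = 1/2283 = 0.0004380201 s = 438.0 us

438.0 us


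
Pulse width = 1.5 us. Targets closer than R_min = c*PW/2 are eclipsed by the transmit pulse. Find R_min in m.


R_min = 3e8 * 1.5e-6 / 2 = 225.0 m

225.0 m


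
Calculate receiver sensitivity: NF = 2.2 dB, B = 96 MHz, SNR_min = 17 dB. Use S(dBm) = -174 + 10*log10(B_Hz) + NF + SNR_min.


10*log10(96000000.0) = 79.82
S = -174 + 79.82 + 2.2 + 17 = -75.0 dBm

-75.0 dBm


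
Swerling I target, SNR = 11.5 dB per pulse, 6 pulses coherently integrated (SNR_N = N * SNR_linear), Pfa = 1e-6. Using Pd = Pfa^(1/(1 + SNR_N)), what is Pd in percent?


SNR_lin = 10^(11.5/10) = 14.12538
SNR_N = 6 * 14.12538 = 84.75228
1/(1 + SNR_N) = 1/85.75228 = 0.0116615
Pd = (1e-6)^0.0116615 = 0.8512
Pd = 85.1%

85.1%


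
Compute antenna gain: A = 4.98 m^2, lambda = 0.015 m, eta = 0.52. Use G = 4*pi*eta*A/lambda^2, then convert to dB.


G_linear = 4*pi*0.52*4.98/0.015^2 = 144630.55
G_dB = 10*log10(144630.55) = 51.6 dB

51.6 dB


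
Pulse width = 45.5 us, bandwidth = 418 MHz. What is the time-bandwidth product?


TBP = 45.5 * 418 = 19019.0

19019.0


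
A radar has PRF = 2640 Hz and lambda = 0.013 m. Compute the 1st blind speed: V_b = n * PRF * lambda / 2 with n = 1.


V_blind = 1 * 2640 * 0.013 / 2 = 17.2 m/s

17.2 m/s


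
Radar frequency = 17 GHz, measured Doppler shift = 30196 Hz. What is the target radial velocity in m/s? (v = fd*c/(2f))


v = 30196 * 3e8 / (2 * 17000000000.0) = 266.4 m/s

266.4 m/s


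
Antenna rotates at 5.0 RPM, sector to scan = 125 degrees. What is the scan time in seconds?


t = 125 / (5.0 * 360) * 60 = 4.17 s

4.17 s


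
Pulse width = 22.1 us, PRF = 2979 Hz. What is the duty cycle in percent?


DC = 22.1e-6 * 2979 * 100 = 6.58%

6.58%


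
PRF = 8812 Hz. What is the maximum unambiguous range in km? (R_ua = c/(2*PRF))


R_ua = 3e8 / (2 * 8812) = 17022.2 m = 17.0 km

17.0 km


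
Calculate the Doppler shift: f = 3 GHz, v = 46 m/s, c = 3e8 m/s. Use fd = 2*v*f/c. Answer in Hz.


fd = 2 * 46 * 3000000000.0 / 3e8 = 920.0 Hz

920.0 Hz


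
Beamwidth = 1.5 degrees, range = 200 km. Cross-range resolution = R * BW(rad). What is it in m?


BW_rad = 0.026179939
CR = 200000 * 0.026179939 = 5236.0 m

5236.0 m


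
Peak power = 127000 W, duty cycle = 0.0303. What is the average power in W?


P_avg = 127000 * 0.0303 = 3848.1 W

3848.1 W


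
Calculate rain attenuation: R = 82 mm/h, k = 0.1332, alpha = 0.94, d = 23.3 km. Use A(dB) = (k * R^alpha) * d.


gamma = 0.1332 * 82^0.94 = 8.384733 dB/km
A = 8.384733 * 23.3 = 195.36 dB

195.36 dB


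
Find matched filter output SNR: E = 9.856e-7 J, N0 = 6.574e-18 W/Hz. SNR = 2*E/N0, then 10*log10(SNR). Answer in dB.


SNR_lin = 2 * 9.856e-7 / 6.574e-18 = 2.998e11
SNR_dB = 10*log10(2.998e11) = 114.8 dB

114.8 dB


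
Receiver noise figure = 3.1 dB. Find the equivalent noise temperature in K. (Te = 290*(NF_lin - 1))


NF_lin = 10^(3.1/10) = 2.041738
Te = 290 * (2.041738 - 1) = 302.1 K

302.1 K


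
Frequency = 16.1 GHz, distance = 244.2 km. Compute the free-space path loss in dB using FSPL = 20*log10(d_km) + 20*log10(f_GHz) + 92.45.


20*log10(244.2) = 47.75
20*log10(16.1) = 24.14
FSPL = 164.3 dB

164.3 dB


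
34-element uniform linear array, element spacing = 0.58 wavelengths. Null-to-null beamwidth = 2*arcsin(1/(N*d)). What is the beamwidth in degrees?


1/(N*d) = 1/(34*0.58) = 0.05071
BW = 2*arcsin(0.05071) = 5.8 degrees

5.8 degrees


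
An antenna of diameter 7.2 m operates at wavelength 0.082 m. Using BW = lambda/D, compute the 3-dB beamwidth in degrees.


BW_rad = 0.082 / 7.2 = 0.011389
BW_deg = 0.65 degrees

0.65 degrees


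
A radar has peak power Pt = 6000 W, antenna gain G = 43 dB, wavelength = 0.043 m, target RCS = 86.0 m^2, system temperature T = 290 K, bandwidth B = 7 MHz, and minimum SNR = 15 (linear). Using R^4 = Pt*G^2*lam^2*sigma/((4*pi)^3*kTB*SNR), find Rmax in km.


G_lin = 10^(43/10) = 19952.62315
R^4 = 6000 * 19952.62315^2 * 0.043^2 * 86.0 / ((4*pi)^3 * 1.38e-23 * 290 * 7000000.0 * 15)
R^4 = 4.55502e20 m^4
R_max = (4.55502e20)^(1/4) = 146090.7 m = 146.1 km

146.1 km


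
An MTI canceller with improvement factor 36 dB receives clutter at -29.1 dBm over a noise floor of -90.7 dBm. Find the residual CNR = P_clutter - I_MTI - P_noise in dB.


CNR = -29.1 - 36 - (-90.7) = 25.6 dB

25.6 dB


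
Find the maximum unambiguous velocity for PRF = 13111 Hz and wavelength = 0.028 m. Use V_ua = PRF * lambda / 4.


V_ua = 13111 * 0.028 / 4 = 91.8 m/s

91.8 m/s
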